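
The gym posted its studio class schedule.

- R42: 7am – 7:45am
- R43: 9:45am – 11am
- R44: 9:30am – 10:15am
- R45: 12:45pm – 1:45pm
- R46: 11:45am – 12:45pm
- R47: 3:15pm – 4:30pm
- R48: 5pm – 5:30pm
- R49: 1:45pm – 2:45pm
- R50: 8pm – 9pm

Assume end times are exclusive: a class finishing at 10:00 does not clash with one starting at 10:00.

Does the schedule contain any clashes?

Check each pair: they overlap iff neither finishes before the other starts.
Sorted by start: R42, R44, R43, R46, R45, R49, R47, R48, R50.
R44 starts after R42 ends, so R42 has no further overlaps.
R43 starts before R44 ends → R44 and R43 overlap.
That's a conflict, so the schedule is not conflict-free.

Yes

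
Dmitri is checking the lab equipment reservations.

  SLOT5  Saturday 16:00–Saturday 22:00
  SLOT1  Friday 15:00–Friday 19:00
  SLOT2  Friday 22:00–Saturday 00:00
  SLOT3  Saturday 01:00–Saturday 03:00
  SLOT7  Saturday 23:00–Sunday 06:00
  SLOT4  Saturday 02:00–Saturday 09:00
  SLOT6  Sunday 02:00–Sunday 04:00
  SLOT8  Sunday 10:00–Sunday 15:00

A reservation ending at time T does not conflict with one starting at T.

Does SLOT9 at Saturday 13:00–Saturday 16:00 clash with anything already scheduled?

No — it doesn't clash with anything

SLOT1: ends Friday 19:00 at or before SLOT9 starts Saturday 13:00 → clear.
SLOT2: ends Saturday 00:00 at or before SLOT9 starts Saturday 13:00 → clear.
SLOT3: ends Saturday 03:00 at or before SLOT9 starts Saturday 13:00 → clear.
SLOT4: ends Saturday 09:00 at or before SLOT9 starts Saturday 13:00 → clear.
SLOT5: starts Saturday 16:00 at or after SLOT9 ends Saturday 16:00 → clear.
SLOT7: starts Saturday 23:00 at or after SLOT9 ends Saturday 16:00 → clear.
SLOT6: starts Sunday 02:00 at or after SLOT9 ends Saturday 16:00 → clear.
SLOT8: starts Sunday 10:00 at or after SLOT9 ends Saturday 16:00 → clear.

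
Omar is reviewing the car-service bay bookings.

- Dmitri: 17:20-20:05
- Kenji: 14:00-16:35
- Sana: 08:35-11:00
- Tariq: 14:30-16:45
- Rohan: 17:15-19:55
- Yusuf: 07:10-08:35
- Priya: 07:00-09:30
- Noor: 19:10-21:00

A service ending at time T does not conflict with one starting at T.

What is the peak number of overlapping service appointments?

3

Walk through starts and ends in time order (an end at T is processed before a start at T):
07:00 start Priya → 1
07:10 start Yusuf → 2
08:35 end Yusuf → 1
08:35 start Sana → 2
09:30 end Priya → 1
11:00 end Sana → 0
14:00 start Kenji → 1
14:30 start Tariq → 2
16:35 end Kenji → 1
16:45 end Tariq → 0
17:15 start Rohan → 1
17:20 start Dmitri → 2
19:10 start Noor → 3
19:55 end Rohan → 2
20:05 end Dmitri → 1
21:00 end Noor → 0
Peak is 3, at 19:10 (Dmitri, Noor, Rohan).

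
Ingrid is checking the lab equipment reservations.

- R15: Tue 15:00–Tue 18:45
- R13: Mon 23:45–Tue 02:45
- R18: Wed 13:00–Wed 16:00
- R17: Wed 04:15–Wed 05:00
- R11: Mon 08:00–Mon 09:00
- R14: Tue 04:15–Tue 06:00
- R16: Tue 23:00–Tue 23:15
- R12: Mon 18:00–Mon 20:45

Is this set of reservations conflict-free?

Yes

Sorted by start: R11, R12, R13, R14, R15, R16, R17, R18.
R12 starts after R11 ends; R11 is clear from here.
R13 starts after R12 ends; R12 is clear from here.
R14 starts after R13 ends; R13 is clear from here.
R15 starts after R14 ends; R14 is clear from here.
R16 starts after R15 ends; R15 is clear from here.
R17 starts after R16 ends; R16 is clear from here.
R18 starts after R17 ends.
Every pair is clear; the schedule has no overlaps.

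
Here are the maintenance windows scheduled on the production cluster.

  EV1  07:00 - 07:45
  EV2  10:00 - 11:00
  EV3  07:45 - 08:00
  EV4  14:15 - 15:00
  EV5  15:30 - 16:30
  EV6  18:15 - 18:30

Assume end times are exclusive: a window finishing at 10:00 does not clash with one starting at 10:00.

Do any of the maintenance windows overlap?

Sorted by start: EV1, EV3, EV2, EV4, EV5, EV6.
EV3 starts exactly when EV1 ends (back-to-back, no overlap) — done with EV1.
EV2 starts after EV3 ends — done with EV3.
EV4 starts after EV2 ends — done with EV2.
EV5 starts after EV4 ends — done with EV4.
EV6 starts after EV5 ends.
Every pair is clear; the schedule has no overlaps.

No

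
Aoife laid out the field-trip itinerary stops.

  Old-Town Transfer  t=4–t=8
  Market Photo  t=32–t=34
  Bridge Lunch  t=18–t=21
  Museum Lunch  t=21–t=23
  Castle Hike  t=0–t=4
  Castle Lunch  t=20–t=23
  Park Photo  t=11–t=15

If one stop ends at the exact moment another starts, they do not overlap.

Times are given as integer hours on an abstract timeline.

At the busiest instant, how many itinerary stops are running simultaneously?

2

Walk through starts and ends in time order (an end at T is processed before a start at T):
t=0 start Castle Hike → 1
t=4 end Castle Hike → 0
t=4 start Old-Town Transfer → 1
t=8 end Old-Town Transfer → 0
t=11 start Park Photo → 1
t=15 end Park Photo → 0
t=18 start Bridge Lunch → 1
t=20 start Castle Lunch → 2
t=21 end Bridge Lunch → 1
t=21 start Museum Lunch → 2
t=23 end Castle Lunch → 1
t=23 end Museum Lunch → 0
t=32 start Market Photo → 1
t=34 end Market Photo → 0
Peak is 2, at t=20 (Bridge Lunch, Castle Lunch).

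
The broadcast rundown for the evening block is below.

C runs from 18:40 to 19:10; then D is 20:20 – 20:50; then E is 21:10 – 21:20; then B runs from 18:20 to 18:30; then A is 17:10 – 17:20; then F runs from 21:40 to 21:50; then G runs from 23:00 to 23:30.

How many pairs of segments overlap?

Sorted by start: A, B, C, D, E, F, G.
B starts after A ends; A is clear from here.
C starts after B ends; B is clear from here.
D starts after C ends; C is clear from here.
E starts after D ends; D is clear from here.
F starts after E ends; E is clear from here.
G starts after F ends.
No pair overlaps.

0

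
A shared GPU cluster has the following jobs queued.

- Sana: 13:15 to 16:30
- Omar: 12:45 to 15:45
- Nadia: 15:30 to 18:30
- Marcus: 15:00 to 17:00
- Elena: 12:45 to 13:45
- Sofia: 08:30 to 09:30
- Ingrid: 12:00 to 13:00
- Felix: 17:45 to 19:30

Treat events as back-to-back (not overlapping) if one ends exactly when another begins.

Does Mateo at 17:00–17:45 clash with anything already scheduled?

Sofia: ends 09:30 at or before Mateo starts 17:00 → clear.
Ingrid: ends 13:00 at or before Mateo starts 17:00 → clear.
Elena: ends 13:45 at or before Mateo starts 17:00 → clear.
Omar: ends 15:45 at or before Mateo starts 17:00 → clear.
Sana: ends 16:30 at or before Mateo starts 17:00 → clear.
Marcus: ends 17:00 at or before Mateo starts 17:00 → clear.
Nadia: starts 15:30 before Mateo ends 17:45, and ends 18:30 after Mateo starts 17:00 → overlap.
Felix: starts 17:45 at or after Mateo ends 17:45 → clear.
Mateo overlaps Nadia.

Yes — it overlaps Nadia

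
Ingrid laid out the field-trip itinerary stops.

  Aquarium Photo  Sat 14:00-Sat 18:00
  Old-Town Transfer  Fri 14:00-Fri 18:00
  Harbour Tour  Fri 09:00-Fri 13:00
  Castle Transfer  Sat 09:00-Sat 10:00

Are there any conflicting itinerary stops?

Sorted by start: Harbour Tour, Old-Town Transfer, Castle Transfer, Aquarium Photo.
Old-Town Transfer starts after Harbour Tour ends; Harbour Tour is clear from here.
Castle Transfer starts after Old-Town Transfer ends; Old-Town Transfer is clear from here.
Aquarium Photo starts after Castle Transfer ends.
Every pair is clear; the schedule has no overlaps.

No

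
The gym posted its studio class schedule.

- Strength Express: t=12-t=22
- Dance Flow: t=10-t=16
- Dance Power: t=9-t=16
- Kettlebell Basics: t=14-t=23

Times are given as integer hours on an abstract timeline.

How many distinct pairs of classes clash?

Sorted by start: Dance Power, Dance Flow, Strength Express, Kettlebell Basics.
Dance Flow starts before Dance Power ends → Dance Power and Dance Flow overlap.
Strength Express starts before Dance Power ends → Dance Power and Strength Express overlap.
Kettlebell Basics starts before Dance Power ends → Dance Power and Kettlebell Basics overlap.
Strength Express starts before Dance Flow ends → Dance Flow and Strength Express overlap.
Kettlebell Basics starts before Dance Flow ends → Dance Flow and Kettlebell Basics overlap.
Kettlebell Basics starts before Strength Express ends → Strength Express and Kettlebell Basics overlap.
Overlapping pairs: Dance Flow & Dance Power, Dance Flow & Kettlebell Basics, Dance Flow & Strength Express, Dance Power & Kettlebell Basics, Dance Power & Strength Express, Kettlebell Basics & Strength Express — 6 in total.

6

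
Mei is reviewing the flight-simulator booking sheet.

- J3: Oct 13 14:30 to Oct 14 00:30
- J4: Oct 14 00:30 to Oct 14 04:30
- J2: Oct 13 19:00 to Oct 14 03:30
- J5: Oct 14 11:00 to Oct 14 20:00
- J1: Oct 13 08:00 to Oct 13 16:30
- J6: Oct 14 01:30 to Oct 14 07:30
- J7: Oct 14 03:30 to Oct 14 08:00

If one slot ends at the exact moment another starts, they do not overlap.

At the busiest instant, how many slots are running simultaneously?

3

Sort all start/end points and keep a running count:
Oct 13 08:00 start J1 → 1
Oct 13 14:30 start J3 → 2
Oct 13 16:30 end J1 → 1
Oct 13 19:00 start J2 → 2
Oct 14 00:30 end J3 → 1
Oct 14 00:30 start J4 → 2
Oct 14 01:30 start J6 → 3
Oct 14 03:30 end J2 → 2
Oct 14 03:30 start J7 → 3
Oct 14 04:30 end J4 → 2
Oct 14 07:30 end J6 → 1
Oct 14 08:00 end J7 → 0
Oct 14 11:00 start J5 → 1
Oct 14 20:00 end J5 → 0
Peak is 3, at Oct 14 01:30 (J2, J4, J6).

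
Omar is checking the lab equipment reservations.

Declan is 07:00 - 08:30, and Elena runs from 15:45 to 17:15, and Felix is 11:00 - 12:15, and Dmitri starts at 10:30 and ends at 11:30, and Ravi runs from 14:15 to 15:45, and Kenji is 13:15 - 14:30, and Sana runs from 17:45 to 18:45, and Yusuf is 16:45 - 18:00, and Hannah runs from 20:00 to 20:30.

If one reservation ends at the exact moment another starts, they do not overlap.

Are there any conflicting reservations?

Sorted by start: Declan, Dmitri, Felix, Kenji, Ravi, Elena, Yusuf, Sana, Hannah.
Dmitri starts after Declan ends, so nothing later overlaps Declan either.
Felix starts before Dmitri ends → Dmitri and Felix overlap.
That's a conflict, so the schedule is not conflict-free.

Yes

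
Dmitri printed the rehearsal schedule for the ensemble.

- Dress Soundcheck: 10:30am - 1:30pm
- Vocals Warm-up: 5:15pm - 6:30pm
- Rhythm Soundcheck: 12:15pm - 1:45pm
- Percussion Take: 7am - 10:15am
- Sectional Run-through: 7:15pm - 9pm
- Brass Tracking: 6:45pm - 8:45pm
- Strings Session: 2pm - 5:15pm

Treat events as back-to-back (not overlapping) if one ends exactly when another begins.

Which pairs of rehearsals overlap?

Brass Tracking & Sectional Run-through, Dress Soundcheck & Rhythm Soundcheck

Sorted by start: Percussion Take, Dress Soundcheck, Rhythm Soundcheck, Strings Session, Vocals Warm-up, Brass Tracking, Sectional Run-through.
Dress Soundcheck starts after Percussion Take ends, so Percussion Take has no further overlaps.
Rhythm Soundcheck starts before Dress Soundcheck ends → Dress Soundcheck and Rhythm Soundcheck overlap.
Strings Session starts after Dress Soundcheck ends, so Dress Soundcheck has no further overlaps.
Strings Session starts after Rhythm Soundcheck ends, so Rhythm Soundcheck has no further overlaps.
Vocals Warm-up starts exactly when Strings Session ends (back-to-back, no overlap), so Strings Session has no further overlaps.
Brass Tracking starts after Vocals Warm-up ends, so Vocals Warm-up has no further overlaps.
Sectional Run-through starts before Brass Tracking ends → Brass Tracking and Sectional Run-through overlap.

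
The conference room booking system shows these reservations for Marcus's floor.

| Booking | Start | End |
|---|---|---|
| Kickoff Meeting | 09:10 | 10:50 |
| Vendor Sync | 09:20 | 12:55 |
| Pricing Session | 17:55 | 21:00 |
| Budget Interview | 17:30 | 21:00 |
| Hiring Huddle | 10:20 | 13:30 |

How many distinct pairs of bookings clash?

4

Two intervals overlap when each starts before the other ends.
Sorted by start: Kickoff Meeting, Vendor Sync, Hiring Huddle, Budget Interview, Pricing Session.
Vendor Sync starts before Kickoff Meeting ends → Kickoff Meeting and Vendor Sync overlap.
Hiring Huddle starts before Kickoff Meeting ends → Kickoff Meeting and Hiring Huddle overlap.
Budget Interview starts after Kickoff Meeting ends — done with Kickoff Meeting.
Hiring Huddle starts before Vendor Sync ends → Vendor Sync and Hiring Huddle overlap.
Budget Interview starts after Vendor Sync ends — done with Vendor Sync.
Budget Interview starts after Hiring Huddle ends — done with Hiring Huddle.
Pricing Session starts before Budget Interview ends → Budget Interview and Pricing Session overlap.
Overlapping pairs: Budget Interview & Pricing Session, Hiring Huddle & Kickoff Meeting, Hiring Huddle & Vendor Sync, Kickoff Meeting & Vendor Sync — 4 in total.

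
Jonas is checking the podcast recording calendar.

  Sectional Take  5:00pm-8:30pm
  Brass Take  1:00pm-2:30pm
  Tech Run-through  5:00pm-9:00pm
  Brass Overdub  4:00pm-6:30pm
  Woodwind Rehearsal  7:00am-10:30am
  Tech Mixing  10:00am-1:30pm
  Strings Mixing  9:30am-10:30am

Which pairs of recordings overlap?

Brass Overdub & Sectional Take, Brass Overdub & Tech Run-through, Brass Take & Tech Mixing, Sectional Take & Tech Run-through, Strings Mixing & Tech Mixing, Strings Mixing & Woodwind Rehearsal, Tech Mixing & Woodwind Rehearsal

Two intervals overlap when each starts before the other ends.
Sorted by start: Woodwind Rehearsal, Strings Mixing, Tech Mixing, Brass Take, Brass Overdub, Sectional Take, Tech Run-through.
Strings Mixing starts before Woodwind Rehearsal ends → Woodwind Rehearsal and Strings Mixing overlap.
Tech Mixing starts before Woodwind Rehearsal ends → Woodwind Rehearsal and Tech Mixing overlap.
Brass Take starts after Woodwind Rehearsal ends, so nothing later overlaps Woodwind Rehearsal either.
Tech Mixing starts before Strings Mixing ends → Strings Mixing and Tech Mixing overlap.
Brass Take starts after Strings Mixing ends, so nothing later overlaps Strings Mixing either.
Brass Take starts before Tech Mixing ends → Tech Mixing and Brass Take overlap.
Brass Overdub starts after Tech Mixing ends, so nothing later overlaps Tech Mixing either.
Brass Overdub starts after Brass Take ends, so nothing later overlaps Brass Take either.
Sectional Take starts before Brass Overdub ends → Brass Overdub and Sectional Take overlap.
Tech Run-through starts before Brass Overdub ends → Brass Overdub and Tech Run-through overlap.
Tech Run-through starts before Sectional Take ends → Sectional Take and Tech Run-through overlap.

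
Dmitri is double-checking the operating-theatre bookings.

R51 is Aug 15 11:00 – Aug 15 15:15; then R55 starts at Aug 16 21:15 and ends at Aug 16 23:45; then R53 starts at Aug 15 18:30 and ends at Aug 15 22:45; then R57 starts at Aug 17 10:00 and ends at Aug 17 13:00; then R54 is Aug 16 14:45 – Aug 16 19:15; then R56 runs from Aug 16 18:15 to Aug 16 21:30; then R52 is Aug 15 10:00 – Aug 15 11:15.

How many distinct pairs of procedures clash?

Check each pair: they overlap iff neither finishes before the other starts.
Sorted by start: R52, R51, R53, R54, R56, R55, R57.
R51 starts before R52 ends → R52 and R51 overlap.
R53 starts after R52 ends, so R52 has no further overlaps.
R53 starts after R51 ends, so R51 has no further overlaps.
R54 starts after R53 ends, so R53 has no further overlaps.
R56 starts before R54 ends → R54 and R56 overlap.
R55 starts after R54 ends, so R54 has no further overlaps.
R55 starts before R56 ends → R56 and R55 overlap.
R57 starts after R56 ends.
R57 starts after R55 ends.
Overlapping pairs: R51 & R52, R54 & R56, R55 & R56 — 3 in total.

3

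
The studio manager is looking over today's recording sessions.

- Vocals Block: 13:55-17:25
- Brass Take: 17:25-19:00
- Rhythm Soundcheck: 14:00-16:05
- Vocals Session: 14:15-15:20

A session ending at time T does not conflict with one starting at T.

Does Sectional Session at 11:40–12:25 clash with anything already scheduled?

Vocals Block: starts 13:55 at or after Sectional Session ends 12:25 → clear.
Rhythm Soundcheck: starts 14:00 at or after Sectional Session ends 12:25 → clear.
Vocals Session: starts 14:15 at or after Sectional Session ends 12:25 → clear.
Brass Take: starts 17:25 at or after Sectional Session ends 12:25 → clear.

No — it doesn't clash with anything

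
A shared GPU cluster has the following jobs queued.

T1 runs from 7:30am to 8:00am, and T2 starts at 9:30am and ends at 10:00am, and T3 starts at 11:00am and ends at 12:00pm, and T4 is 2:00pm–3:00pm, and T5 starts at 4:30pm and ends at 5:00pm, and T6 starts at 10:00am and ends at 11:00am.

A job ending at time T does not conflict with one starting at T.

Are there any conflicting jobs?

Two intervals overlap when each starts before the other ends.
Sorted by start: T1, T2, T6, T3, T4, T5.
T2 starts after T1 ends, so nothing later overlaps T1 either.
T6 starts exactly when T2 ends (back-to-back, no overlap), so nothing later overlaps T2 either.
T3 starts exactly when T6 ends (back-to-back, no overlap), so nothing later overlaps T6 either.
T4 starts after T3 ends, so nothing later overlaps T3 either.
T5 starts after T4 ends.
Every pair is clear; the schedule has no overlaps.

No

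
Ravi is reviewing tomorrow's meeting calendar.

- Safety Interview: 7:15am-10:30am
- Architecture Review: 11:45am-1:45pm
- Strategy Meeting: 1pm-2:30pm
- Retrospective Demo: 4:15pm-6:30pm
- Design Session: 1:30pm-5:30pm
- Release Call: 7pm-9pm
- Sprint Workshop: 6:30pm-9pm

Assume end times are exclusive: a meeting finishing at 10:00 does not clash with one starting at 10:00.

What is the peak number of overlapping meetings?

3

Sweep the timeline, counting +1 at each start and −1 at each end (ends before starts at a tie):
7:15am start Safety Interview → 1
10:30am end Safety Interview → 0
11:45am start Architecture Review → 1
1pm start Strategy Meeting → 2
1:30pm start Design Session → 3
1:45pm end Architecture Review → 2
2:30pm end Strategy Meeting → 1
4:15pm start Retrospective Demo → 2
5:30pm end Design Session → 1
6:30pm end Retrospective Demo → 0
6:30pm start Sprint Workshop → 1
7pm start Release Call → 2
9pm end Release Call → 1
9pm end Sprint Workshop → 0
Peak is 3, at 1:30pm (Architecture Review, Design Session, Strategy Meeting).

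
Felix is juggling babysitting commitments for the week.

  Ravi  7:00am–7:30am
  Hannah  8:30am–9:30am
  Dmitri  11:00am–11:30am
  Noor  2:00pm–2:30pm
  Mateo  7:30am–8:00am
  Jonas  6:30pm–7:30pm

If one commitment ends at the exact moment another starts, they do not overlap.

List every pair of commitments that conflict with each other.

Sorted by start: Ravi, Mateo, Hannah, Dmitri, Noor, Jonas.
Mateo starts exactly when Ravi ends (back-to-back, no overlap) — done with Ravi.
Hannah starts after Mateo ends — done with Mateo.
Dmitri starts after Hannah ends — done with Hannah.
Noor starts after Dmitri ends — done with Dmitri.
Jonas starts after Noor ends.

no conflicts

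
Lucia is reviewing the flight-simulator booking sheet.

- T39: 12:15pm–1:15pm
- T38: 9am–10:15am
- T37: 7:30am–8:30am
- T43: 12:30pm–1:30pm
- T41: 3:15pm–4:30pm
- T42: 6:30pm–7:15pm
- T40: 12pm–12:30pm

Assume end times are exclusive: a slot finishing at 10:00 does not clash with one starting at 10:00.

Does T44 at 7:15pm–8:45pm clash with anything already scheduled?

No — it doesn't clash with anything

T37: ends 8:30am at or before T44 starts 7:15pm → clear.
T38: ends 10:15am at or before T44 starts 7:15pm → clear.
T40: ends 12:30pm at or before T44 starts 7:15pm → clear.
T39: ends 1:15pm at or before T44 starts 7:15pm → clear.
T43: ends 1:30pm at or before T44 starts 7:15pm → clear.
T41: ends 4:30pm at or before T44 starts 7:15pm → clear.
T42: ends 7:15pm at or before T44 starts 7:15pm → clear.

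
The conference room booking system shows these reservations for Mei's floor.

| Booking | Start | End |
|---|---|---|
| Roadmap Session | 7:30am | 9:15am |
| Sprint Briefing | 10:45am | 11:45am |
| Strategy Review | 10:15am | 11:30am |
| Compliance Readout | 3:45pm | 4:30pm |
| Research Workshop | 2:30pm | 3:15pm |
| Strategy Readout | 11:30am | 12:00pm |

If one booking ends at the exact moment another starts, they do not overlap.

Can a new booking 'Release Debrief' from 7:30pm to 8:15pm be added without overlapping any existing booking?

Yes — the slot is free

Roadmap Session: ends 9:15am at or before Release Debrief starts 7:30pm → clear.
Strategy Review: ends 11:30am at or before Release Debrief starts 7:30pm → clear.
Sprint Briefing: ends 11:45am at or before Release Debrief starts 7:30pm → clear.
Strategy Readout: ends 12:00pm at or before Release Debrief starts 7:30pm → clear.
Research Workshop: ends 3:15pm at or before Release Debrief starts 7:30pm → clear.
Compliance Readout: ends 4:30pm at or before Release Debrief starts 7:30pm → clear.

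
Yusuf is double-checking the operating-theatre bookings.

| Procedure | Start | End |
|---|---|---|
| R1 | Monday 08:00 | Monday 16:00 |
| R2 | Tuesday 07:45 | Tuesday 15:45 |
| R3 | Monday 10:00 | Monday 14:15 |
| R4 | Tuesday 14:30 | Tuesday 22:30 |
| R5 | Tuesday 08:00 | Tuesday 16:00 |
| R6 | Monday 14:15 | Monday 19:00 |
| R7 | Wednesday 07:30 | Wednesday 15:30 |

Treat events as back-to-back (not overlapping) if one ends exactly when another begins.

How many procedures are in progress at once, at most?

Walk through starts and ends in time order (an end at T is processed before a start at T):
Monday 08:00 start R1 → 1
Monday 10:00 start R3 → 2
Monday 14:15 end R3 → 1
Monday 14:15 start R6 → 2
Monday 16:00 end R1 → 1
Monday 19:00 end R6 → 0
Tuesday 07:45 start R2 → 1
Tuesday 08:00 start R5 → 2
Tuesday 14:30 start R4 → 3
Tuesday 15:45 end R2 → 2
Tuesday 16:00 end R5 → 1
Tuesday 22:30 end R4 → 0
Wednesday 07:30 start R7 → 1
Wednesday 15:30 end R7 → 0
Peak is 3, at Tuesday 14:30 (R2, R4, R5).

3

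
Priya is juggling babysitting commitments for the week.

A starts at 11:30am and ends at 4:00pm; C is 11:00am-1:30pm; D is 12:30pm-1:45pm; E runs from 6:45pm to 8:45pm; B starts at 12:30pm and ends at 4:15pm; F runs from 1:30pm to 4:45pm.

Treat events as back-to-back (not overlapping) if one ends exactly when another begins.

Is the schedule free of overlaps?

Two intervals overlap when each starts before the other ends.
Sorted by start: C, A, B, D, F, E.
A starts before C ends → C and A overlap.
That's a conflict, so the schedule is not conflict-free.

No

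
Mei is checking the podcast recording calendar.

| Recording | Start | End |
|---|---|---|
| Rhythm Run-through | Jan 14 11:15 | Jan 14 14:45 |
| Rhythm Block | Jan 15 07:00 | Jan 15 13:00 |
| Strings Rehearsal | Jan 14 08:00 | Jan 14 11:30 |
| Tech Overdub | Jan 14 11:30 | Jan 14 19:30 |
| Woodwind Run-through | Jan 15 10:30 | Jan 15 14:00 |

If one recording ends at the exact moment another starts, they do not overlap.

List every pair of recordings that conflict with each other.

Rhythm Block & Woodwind Run-through, Rhythm Run-through & Strings Rehearsal, Rhythm Run-through & Tech Overdub

Sorted by start: Strings Rehearsal, Rhythm Run-through, Tech Overdub, Rhythm Block, Woodwind Run-through.
Rhythm Run-through starts before Strings Rehearsal ends → Strings Rehearsal and Rhythm Run-through overlap.
Tech Overdub starts exactly when Strings Rehearsal ends (back-to-back, no overlap) — done with Strings Rehearsal.
Tech Overdub starts before Rhythm Run-through ends → Rhythm Run-through and Tech Overdub overlap.
Rhythm Block starts after Rhythm Run-through ends — done with Rhythm Run-through.
Rhythm Block starts after Tech Overdub ends — done with Tech Overdub.
Woodwind Run-through starts before Rhythm Block ends → Rhythm Block and Woodwind Run-through overlap.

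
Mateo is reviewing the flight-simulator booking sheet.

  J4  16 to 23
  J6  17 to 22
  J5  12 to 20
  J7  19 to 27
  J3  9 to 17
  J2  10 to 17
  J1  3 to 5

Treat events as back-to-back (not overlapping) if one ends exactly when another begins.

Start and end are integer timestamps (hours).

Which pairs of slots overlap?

J2 & J3, J2 & J4, J2 & J5, J3 & J4, J3 & J5, J4 & J5, J4 & J6, J4 & J7, J5 & J6, J5 & J7, J6 & J7

Sorted by start: J1, J3, J2, J5, J4, J6, J7.
J3 starts after J1 ends — done with J1.
J2 starts before J3 ends → J3 and J2 overlap.
J5 starts before J3 ends → J3 and J5 overlap.
J4 starts before J3 ends → J3 and J4 overlap.
J6 starts exactly when J3 ends (back-to-back, no overlap) — done with J3.
J5 starts before J2 ends → J2 and J5 overlap.
J4 starts before J2 ends → J2 and J4 overlap.
J6 starts exactly when J2 ends (back-to-back, no overlap) — done with J2.
J4 starts before J5 ends → J5 and J4 overlap.
J6 starts before J5 ends → J5 and J6 overlap.
J7 starts before J5 ends → J5 and J7 overlap.
J6 starts before J4 ends → J4 and J6 overlap.
J7 starts before J4 ends → J4 and J7 overlap.
J7 starts before J6 ends → J6 and J7 overlap.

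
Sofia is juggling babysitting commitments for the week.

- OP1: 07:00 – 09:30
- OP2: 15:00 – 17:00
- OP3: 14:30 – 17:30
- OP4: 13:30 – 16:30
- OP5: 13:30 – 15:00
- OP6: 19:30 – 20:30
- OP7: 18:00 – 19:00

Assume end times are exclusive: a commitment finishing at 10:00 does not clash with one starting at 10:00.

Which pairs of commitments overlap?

Sorted by start: OP1, OP4, OP5, OP3, OP2, OP7, OP6.
OP4 starts after OP1 ends, so OP1 has no further overlaps.
OP5 starts before OP4 ends → OP4 and OP5 overlap.
OP3 starts before OP4 ends → OP4 and OP3 overlap.
OP2 starts before OP4 ends → OP4 and OP2 overlap.
OP7 starts after OP4 ends, so OP4 has no further overlaps.
OP3 starts before OP5 ends → OP5 and OP3 overlap.
OP2 starts exactly when OP5 ends (back-to-back, no overlap), so OP5 has no further overlaps.
OP2 starts before OP3 ends → OP3 and OP2 overlap.
OP7 starts after OP3 ends, so OP3 has no further overlaps.
OP7 starts after OP2 ends, so OP2 has no further overlaps.
OP6 starts after OP7 ends.

OP2 & OP3, OP2 & OP4, OP3 & OP4, OP3 & OP5, OP4 & OP5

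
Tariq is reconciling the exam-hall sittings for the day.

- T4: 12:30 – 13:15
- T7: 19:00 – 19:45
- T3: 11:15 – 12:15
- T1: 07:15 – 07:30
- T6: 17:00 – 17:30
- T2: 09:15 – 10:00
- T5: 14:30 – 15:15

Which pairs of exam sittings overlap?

none

Sorted by start: T1, T2, T3, T4, T5, T6, T7.
T2 starts after T1 ends, so nothing later overlaps T1 either.
T3 starts after T2 ends, so nothing later overlaps T2 either.
T4 starts after T3 ends, so nothing later overlaps T3 either.
T5 starts after T4 ends, so nothing later overlaps T4 either.
T6 starts after T5 ends, so nothing later overlaps T5 either.
T7 starts after T6 ends.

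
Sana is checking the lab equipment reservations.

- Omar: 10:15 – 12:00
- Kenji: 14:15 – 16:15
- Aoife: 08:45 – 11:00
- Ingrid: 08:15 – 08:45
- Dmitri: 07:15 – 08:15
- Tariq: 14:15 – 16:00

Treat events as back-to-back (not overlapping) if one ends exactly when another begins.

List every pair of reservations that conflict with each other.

Aoife & Omar, Kenji & Tariq

Sorted by start: Dmitri, Ingrid, Aoife, Omar, Tariq, Kenji.
Ingrid starts exactly when Dmitri ends (back-to-back, no overlap) — done with Dmitri.
Aoife starts exactly when Ingrid ends (back-to-back, no overlap) — done with Ingrid.
Omar starts before Aoife ends → Aoife and Omar overlap.
Tariq starts after Aoife ends — done with Aoife.
Tariq starts after Omar ends — done with Omar.
Kenji starts before Tariq ends → Tariq and Kenji overlap.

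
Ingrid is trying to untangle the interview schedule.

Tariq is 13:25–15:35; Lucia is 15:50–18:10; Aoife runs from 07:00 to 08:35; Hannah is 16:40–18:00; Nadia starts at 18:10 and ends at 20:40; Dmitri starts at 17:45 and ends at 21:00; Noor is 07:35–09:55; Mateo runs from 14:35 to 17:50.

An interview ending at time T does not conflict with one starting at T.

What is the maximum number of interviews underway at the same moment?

Sort all start/end points and keep a running count:
07:00 start Aoife → 1
07:35 start Noor → 2
08:35 end Aoife → 1
09:55 end Noor → 0
13:25 start Tariq → 1
14:35 start Mateo → 2
15:35 end Tariq → 1
15:50 start Lucia → 2
16:40 start Hannah → 3
17:45 start Dmitri → 4
17:50 end Mateo → 3
18:00 end Hannah → 2
18:10 end Lucia → 1
18:10 start Nadia → 2
20:40 end Nadia → 1
21:00 end Dmitri → 0
Peak is 4, at 17:45 (Dmitri, Hannah, Lucia, Mateo).

4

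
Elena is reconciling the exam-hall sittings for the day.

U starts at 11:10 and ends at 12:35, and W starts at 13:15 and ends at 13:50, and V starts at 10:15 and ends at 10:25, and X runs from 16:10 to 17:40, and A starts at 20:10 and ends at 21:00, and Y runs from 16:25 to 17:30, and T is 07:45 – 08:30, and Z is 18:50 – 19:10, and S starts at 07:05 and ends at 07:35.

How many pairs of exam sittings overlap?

Check each pair: they overlap iff neither finishes before the other starts.
Sorted by start: S, T, V, U, W, X, Y, Z, A.
T starts after S ends — done with S.
V starts after T ends — done with T.
U starts after V ends — done with V.
W starts after U ends — done with U.
X starts after W ends — done with W.
Y starts before X ends → X and Y overlap.
Z starts after X ends — done with X.
Z starts after Y ends — done with Y.
A starts after Z ends.
Overlapping pairs: X & Y — 1 in total.

1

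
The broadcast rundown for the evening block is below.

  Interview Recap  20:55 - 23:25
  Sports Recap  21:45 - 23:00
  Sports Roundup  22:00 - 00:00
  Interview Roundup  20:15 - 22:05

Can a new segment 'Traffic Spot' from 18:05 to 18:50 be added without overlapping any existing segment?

Yes — the slot is free

Interview Roundup: starts 20:15 at or after Traffic Spot ends 18:50 → clear.
Interview Recap: starts 20:55 at or after Traffic Spot ends 18:50 → clear.
Sports Recap: starts 21:45 at or after Traffic Spot ends 18:50 → clear.
Sports Roundup: starts 22:00 at or after Traffic Spot ends 18:50 → clear.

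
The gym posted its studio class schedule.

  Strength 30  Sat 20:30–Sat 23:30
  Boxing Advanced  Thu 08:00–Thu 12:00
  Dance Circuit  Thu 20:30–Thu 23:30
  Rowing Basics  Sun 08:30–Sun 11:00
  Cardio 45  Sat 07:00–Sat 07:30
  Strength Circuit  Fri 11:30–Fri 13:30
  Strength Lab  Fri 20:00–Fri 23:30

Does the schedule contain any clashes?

No

Sorted by start: Boxing Advanced, Dance Circuit, Strength Circuit, Strength Lab, Cardio 45, Strength 30, Rowing Basics.
Dance Circuit starts after Boxing Advanced ends, so nothing later overlaps Boxing Advanced either.
Strength Circuit starts after Dance Circuit ends, so nothing later overlaps Dance Circuit either.
Strength Lab starts after Strength Circuit ends, so nothing later overlaps Strength Circuit either.
Cardio 45 starts after Strength Lab ends, so nothing later overlaps Strength Lab either.
Strength 30 starts after Cardio 45 ends, so nothing later overlaps Cardio 45 either.
Rowing Basics starts after Strength 30 ends.
Every pair is clear; the schedule has no overlaps.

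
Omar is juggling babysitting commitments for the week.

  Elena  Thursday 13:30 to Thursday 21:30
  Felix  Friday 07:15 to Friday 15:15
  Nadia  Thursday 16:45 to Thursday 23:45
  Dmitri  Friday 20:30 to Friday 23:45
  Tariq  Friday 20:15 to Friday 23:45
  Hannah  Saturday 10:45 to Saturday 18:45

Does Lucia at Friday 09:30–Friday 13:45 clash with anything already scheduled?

Yes — it overlaps Felix

Elena: ends Thursday 21:30 at or before Lucia starts Friday 09:30 → clear.
Nadia: ends Thursday 23:45 at or before Lucia starts Friday 09:30 → clear.
Felix: starts Friday 07:15 before Lucia ends Friday 13:45, and ends Friday 15:15 after Lucia starts Friday 09:30 → overlap.
Tariq: starts Friday 20:15 at or after Lucia ends Friday 13:45 → clear.
Dmitri: starts Friday 20:30 at or after Lucia ends Friday 13:45 → clear.
Hannah: starts Saturday 10:45 at or after Lucia ends Friday 13:45 → clear.
Lucia overlaps Felix.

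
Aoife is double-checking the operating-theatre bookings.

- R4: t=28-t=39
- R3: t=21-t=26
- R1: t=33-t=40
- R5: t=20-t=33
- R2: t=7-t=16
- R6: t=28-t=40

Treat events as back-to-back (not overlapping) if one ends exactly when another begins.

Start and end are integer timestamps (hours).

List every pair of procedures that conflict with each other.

Sorted by start: R2, R5, R3, R4, R6, R1.
R5 starts after R2 ends, so R2 has no further overlaps.
R3 starts before R5 ends → R5 and R3 overlap.
R4 starts before R5 ends → R5 and R4 overlap.
R6 starts before R5 ends → R5 and R6 overlap.
R1 starts exactly when R5 ends (back-to-back, no overlap).
R4 starts after R3 ends, so R3 has no further overlaps.
R6 starts before R4 ends → R4 and R6 overlap.
R1 starts before R4 ends → R4 and R1 overlap.
R1 starts before R6 ends → R6 and R1 overlap.

R1 & R4, R1 & R6, R3 & R5, R4 & R5, R4 & R6, R5 & R6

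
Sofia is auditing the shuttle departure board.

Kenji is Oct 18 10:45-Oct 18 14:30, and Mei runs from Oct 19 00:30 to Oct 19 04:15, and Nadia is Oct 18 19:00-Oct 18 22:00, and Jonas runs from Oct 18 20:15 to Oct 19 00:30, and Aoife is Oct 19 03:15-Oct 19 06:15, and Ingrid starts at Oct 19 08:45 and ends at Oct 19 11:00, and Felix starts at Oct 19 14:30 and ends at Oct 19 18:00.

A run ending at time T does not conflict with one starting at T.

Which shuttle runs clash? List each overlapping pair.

Check each pair: they overlap iff neither finishes before the other starts.
Sorted by start: Kenji, Nadia, Jonas, Mei, Aoife, Ingrid, Felix.
Nadia starts after Kenji ends — done with Kenji.
Jonas starts before Nadia ends → Nadia and Jonas overlap.
Mei starts after Nadia ends — done with Nadia.
Mei starts exactly when Jonas ends (back-to-back, no overlap) — done with Jonas.
Aoife starts before Mei ends → Mei and Aoife overlap.
Ingrid starts after Mei ends — done with Mei.
Ingrid starts after Aoife ends — done with Aoife.
Felix starts after Ingrid ends.

Aoife & Mei, Jonas & Nadia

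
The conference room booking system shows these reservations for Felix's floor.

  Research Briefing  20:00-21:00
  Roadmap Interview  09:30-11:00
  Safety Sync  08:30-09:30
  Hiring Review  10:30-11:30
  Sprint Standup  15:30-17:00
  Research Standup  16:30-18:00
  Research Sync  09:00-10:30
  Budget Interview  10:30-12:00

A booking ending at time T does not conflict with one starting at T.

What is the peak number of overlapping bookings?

Sweep the timeline, counting +1 at each start and −1 at each end (ends before starts at a tie):
08:30 start Safety Sync → 1
09:00 start Research Sync → 2
09:30 end Safety Sync → 1
09:30 start Roadmap Interview → 2
10:30 end Research Sync → 1
10:30 start Budget Interview → 2
10:30 start Hiring Review → 3
11:00 end Roadmap Interview → 2
11:30 end Hiring Review → 1
12:00 end Budget Interview → 0
15:30 start Sprint Standup → 1
16:30 start Research Standup → 2
17:00 end Sprint Standup → 1
18:00 end Research Standup → 0
20:00 start Research Briefing → 1
21:00 end Research Briefing → 0
Peak is 3, at 10:30 (Budget Interview, Hiring Review, Roadmap Interview).

3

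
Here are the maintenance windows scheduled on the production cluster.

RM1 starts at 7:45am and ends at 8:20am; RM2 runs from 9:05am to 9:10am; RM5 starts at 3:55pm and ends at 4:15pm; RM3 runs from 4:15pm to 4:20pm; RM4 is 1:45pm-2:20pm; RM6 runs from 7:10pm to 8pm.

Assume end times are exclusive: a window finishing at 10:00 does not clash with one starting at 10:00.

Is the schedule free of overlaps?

Yes

Sorted by start: RM1, RM2, RM4, RM5, RM3, RM6.
RM2 starts after RM1 ends; RM1 is clear from here.
RM4 starts after RM2 ends; RM2 is clear from here.
RM5 starts after RM4 ends; RM4 is clear from here.
RM3 starts exactly when RM5 ends (back-to-back, no overlap); RM5 is clear from here.
RM6 starts after RM3 ends.
Every pair is clear; the schedule has no overlaps.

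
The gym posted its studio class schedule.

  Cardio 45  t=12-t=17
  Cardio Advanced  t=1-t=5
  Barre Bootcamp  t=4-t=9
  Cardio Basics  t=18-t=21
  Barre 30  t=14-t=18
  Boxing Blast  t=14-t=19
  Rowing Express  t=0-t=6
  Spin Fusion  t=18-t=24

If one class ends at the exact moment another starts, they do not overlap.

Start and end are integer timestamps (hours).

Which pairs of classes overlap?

Barre 30 & Boxing Blast, Barre 30 & Cardio 45, Barre Bootcamp & Cardio Advanced, Barre Bootcamp & Rowing Express, Boxing Blast & Cardio 45, Boxing Blast & Cardio Basics, Boxing Blast & Spin Fusion, Cardio Advanced & Rowing Express, Cardio Basics & Spin Fusion

Sorted by start: Rowing Express, Cardio Advanced, Barre Bootcamp, Cardio 45, Barre 30, Boxing Blast, Spin Fusion, Cardio Basics.
Cardio Advanced starts before Rowing Express ends → Rowing Express and Cardio Advanced overlap.
Barre Bootcamp starts before Rowing Express ends → Rowing Express and Barre Bootcamp overlap.
Cardio 45 starts after Rowing Express ends, so Rowing Express has no further overlaps.
Barre Bootcamp starts before Cardio Advanced ends → Cardio Advanced and Barre Bootcamp overlap.
Cardio 45 starts after Cardio Advanced ends, so Cardio Advanced has no further overlaps.
Cardio 45 starts after Barre Bootcamp ends, so Barre Bootcamp has no further overlaps.
Barre 30 starts before Cardio 45 ends → Cardio 45 and Barre 30 overlap.
Boxing Blast starts before Cardio 45 ends → Cardio 45 and Boxing Blast overlap.
Spin Fusion starts after Cardio 45 ends, so Cardio 45 has no further overlaps.
Boxing Blast starts before Barre 30 ends → Barre 30 and Boxing Blast overlap.
Spin Fusion starts exactly when Barre 30 ends (back-to-back, no overlap), so Barre 30 has no further overlaps.
Spin Fusion starts before Boxing Blast ends → Boxing Blast and Spin Fusion overlap.
Cardio Basics starts before Boxing Blast ends → Boxing Blast and Cardio Basics overlap.
Cardio Basics starts before Spin Fusion ends → Spin Fusion and Cardio Basics overlap.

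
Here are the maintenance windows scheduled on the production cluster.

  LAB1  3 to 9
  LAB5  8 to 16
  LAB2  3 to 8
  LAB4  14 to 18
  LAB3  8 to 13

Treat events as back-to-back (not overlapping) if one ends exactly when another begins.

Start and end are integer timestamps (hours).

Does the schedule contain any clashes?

Yes

Sorted by start: LAB1, LAB2, LAB3, LAB5, LAB4.
LAB2 starts before LAB1 ends → LAB1 and LAB2 overlap.
That's a conflict, so the schedule is not conflict-free.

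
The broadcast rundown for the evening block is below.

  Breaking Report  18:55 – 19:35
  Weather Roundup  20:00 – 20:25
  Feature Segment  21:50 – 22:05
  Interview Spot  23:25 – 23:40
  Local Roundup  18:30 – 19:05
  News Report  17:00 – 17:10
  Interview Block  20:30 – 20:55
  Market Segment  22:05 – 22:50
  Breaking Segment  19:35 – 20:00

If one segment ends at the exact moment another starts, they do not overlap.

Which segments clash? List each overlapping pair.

Breaking Report & Local Roundup

Sorted by start: News Report, Local Roundup, Breaking Report, Breaking Segment, Weather Roundup, Interview Block, Feature Segment, Market Segment, Interview Spot.
Local Roundup starts after News Report ends, so nothing later overlaps News Report either.
Breaking Report starts before Local Roundup ends → Local Roundup and Breaking Report overlap.
Breaking Segment starts after Local Roundup ends, so nothing later overlaps Local Roundup either.
Breaking Segment starts exactly when Breaking Report ends (back-to-back, no overlap), so nothing later overlaps Breaking Report either.
Weather Roundup starts exactly when Breaking Segment ends (back-to-back, no overlap), so nothing later overlaps Breaking Segment either.
Interview Block starts after Weather Roundup ends, so nothing later overlaps Weather Roundup either.
Feature Segment starts after Interview Block ends, so nothing later overlaps Interview Block either.
Market Segment starts exactly when Feature Segment ends (back-to-back, no overlap), so nothing later overlaps Feature Segment either.
Interview Spot starts after Market Segment ends.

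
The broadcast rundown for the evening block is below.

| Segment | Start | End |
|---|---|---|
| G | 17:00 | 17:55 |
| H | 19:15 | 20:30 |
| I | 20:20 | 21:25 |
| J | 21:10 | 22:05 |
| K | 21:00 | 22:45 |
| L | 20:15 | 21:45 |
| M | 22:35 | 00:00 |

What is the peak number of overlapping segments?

4

Sweep the timeline, counting +1 at each start and −1 at each end (ends before starts at a tie):
17:00 start G → 1
17:55 end G → 0
19:15 start H → 1
20:15 start L → 2
20:20 start I → 3
20:30 end H → 2
21:00 start K → 3
21:10 start J → 4
21:25 end I → 3
21:45 end L → 2
22:05 end J → 1
22:35 start M → 2
22:45 end K → 1
00:00 end M → 0
Peak is 4, at 21:10 (I, J, K, L).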